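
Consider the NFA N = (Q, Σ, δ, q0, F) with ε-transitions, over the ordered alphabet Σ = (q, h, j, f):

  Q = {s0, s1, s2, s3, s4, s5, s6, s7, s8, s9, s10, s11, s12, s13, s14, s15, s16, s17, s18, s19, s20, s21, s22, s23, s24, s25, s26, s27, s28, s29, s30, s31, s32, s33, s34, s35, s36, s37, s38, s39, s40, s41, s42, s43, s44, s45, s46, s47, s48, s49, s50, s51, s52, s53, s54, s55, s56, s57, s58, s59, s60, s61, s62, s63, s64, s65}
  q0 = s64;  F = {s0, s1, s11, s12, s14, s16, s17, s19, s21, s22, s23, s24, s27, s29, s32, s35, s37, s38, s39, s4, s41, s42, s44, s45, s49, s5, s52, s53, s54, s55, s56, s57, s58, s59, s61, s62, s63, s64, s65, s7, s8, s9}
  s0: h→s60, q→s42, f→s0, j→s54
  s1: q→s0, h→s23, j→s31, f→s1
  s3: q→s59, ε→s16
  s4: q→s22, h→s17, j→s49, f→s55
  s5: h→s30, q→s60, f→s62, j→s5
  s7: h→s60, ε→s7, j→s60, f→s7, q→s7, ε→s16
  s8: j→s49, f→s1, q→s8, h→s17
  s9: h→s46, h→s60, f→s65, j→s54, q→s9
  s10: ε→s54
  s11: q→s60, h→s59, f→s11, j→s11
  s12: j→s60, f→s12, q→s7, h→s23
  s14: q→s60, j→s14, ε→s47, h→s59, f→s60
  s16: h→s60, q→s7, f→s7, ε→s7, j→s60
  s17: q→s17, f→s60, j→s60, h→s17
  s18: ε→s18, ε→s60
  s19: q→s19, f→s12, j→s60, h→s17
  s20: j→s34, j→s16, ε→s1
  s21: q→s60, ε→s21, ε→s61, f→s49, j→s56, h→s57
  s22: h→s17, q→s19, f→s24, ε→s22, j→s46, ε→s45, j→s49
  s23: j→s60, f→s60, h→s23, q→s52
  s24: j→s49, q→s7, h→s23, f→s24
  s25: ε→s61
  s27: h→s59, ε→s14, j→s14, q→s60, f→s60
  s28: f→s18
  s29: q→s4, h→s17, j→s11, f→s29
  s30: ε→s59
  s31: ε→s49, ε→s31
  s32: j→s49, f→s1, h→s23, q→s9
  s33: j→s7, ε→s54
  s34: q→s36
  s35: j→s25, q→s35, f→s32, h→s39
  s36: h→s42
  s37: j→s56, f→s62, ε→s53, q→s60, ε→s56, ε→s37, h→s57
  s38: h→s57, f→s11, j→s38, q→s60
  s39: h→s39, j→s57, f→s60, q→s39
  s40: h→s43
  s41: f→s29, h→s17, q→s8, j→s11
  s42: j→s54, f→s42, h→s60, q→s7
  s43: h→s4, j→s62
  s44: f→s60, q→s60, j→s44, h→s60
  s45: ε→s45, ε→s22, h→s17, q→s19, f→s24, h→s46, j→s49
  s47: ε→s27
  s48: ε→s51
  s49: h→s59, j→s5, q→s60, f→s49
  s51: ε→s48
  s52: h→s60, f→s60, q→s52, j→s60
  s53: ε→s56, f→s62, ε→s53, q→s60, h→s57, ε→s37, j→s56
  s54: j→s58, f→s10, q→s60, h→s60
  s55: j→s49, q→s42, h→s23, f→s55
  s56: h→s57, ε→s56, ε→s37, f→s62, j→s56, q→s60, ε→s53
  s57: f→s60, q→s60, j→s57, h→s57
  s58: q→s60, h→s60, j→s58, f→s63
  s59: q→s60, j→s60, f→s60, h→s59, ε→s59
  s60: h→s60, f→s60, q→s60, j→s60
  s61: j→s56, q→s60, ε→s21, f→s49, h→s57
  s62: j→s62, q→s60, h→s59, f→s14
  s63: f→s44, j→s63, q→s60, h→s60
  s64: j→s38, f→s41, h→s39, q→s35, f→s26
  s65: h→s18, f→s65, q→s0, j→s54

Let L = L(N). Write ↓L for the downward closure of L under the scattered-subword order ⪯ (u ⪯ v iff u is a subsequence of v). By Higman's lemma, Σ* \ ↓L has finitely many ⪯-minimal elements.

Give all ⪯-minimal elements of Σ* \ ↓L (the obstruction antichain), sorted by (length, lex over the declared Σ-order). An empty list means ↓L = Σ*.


min(Σ*\↓L) = [hf, jq, fhj, qfqh, qjjfff, ffqqqj].

|Q|=66, |F|=42, |δ|=221 (35 ε).
min D↑ (37 st, q0=0, F={8}): 0:q→1,h→2,j→3,f→4 1:q→1,h→2,j→5,f→6 2:q→2,h→2,j→7,f→8 3:q→8,h→7,j→3,f→9 4:q→10,h→11,j→9,f→12 5:q→8,h→7,j→13,f→14 6:q→15,h→16,j→14,f→17 7:q→8,h→7,j→7,f→8 8:q→8,h→8,j→8,f→8 9:q→8,h→18,j→9,f→9 10:q→10,h→11,j→14,f→17 11:q→11,h→11,j→8,f→8 12:q→19,h→11,j→9,f→12 13:q→8,h→7,j→13,f→20 14:q→8,h→18,j→21,f→14 15:q→15,h→8,j→22,f→23 16:q→24,h→16,j→8,f→8 17:q→25,h→16,j→14,f→17 18:q→8,h→18,j→8,f→8 19:q→26,h→11,j→14,f→27 20:q→8,h→18,j→20,f→28 21:q→8,h→18,j→21,f→20 22:q→8,h→8,j→29,f→22 23:q→25,h→8,j→22,f→23 24:q→24,h→8,j→8,f→8 25:q→30,h→8,j→22,f→25 26:q→31,h→11,j→14,f→32 27:q→30,h→16,j→14,f→27 28:q→8,h→18,j→28,f→8 29:q→8,h→8,j→29,f→33 30:q→34,h→8,j→22,f→30 31:q→31,h→11,j→8,f→35 32:q→34,h→16,j→14,f→32 33:q→8,h→8,j→33,f→36 34:q→34,h→8,j→8,f→34 35:q→34,h→16,j→8,f→35 36:q→8,h→8,j→36,f→8.
'hf': run [51, 10, 1] end={s60} ∉↓L; 2/2 del acc.
'jq': run [51, 25, 1] end={s60} rej; 2/2 single-dels accept.
'fhj': |S_i|=[51, 40, 8, 1] end={s60} rej; 3/3 deletions ∈↓L.
'qfqh': run [51, 45, 30, 15, 3] end={s18,s46,s60} rej; 4/4 deletions ∈↓L.
'qjjfff': N↓-sim [51, 45, 23, 15, 8, 6, 1] end={s60} rej; 6/6 single-dels accept.
'ffqqqj': |S_i|=[51, 40, 35, 29, 26, 8, 1] end={s60} ∉↓L; 6/6 single-dels accept.
6 minimals (antichain).


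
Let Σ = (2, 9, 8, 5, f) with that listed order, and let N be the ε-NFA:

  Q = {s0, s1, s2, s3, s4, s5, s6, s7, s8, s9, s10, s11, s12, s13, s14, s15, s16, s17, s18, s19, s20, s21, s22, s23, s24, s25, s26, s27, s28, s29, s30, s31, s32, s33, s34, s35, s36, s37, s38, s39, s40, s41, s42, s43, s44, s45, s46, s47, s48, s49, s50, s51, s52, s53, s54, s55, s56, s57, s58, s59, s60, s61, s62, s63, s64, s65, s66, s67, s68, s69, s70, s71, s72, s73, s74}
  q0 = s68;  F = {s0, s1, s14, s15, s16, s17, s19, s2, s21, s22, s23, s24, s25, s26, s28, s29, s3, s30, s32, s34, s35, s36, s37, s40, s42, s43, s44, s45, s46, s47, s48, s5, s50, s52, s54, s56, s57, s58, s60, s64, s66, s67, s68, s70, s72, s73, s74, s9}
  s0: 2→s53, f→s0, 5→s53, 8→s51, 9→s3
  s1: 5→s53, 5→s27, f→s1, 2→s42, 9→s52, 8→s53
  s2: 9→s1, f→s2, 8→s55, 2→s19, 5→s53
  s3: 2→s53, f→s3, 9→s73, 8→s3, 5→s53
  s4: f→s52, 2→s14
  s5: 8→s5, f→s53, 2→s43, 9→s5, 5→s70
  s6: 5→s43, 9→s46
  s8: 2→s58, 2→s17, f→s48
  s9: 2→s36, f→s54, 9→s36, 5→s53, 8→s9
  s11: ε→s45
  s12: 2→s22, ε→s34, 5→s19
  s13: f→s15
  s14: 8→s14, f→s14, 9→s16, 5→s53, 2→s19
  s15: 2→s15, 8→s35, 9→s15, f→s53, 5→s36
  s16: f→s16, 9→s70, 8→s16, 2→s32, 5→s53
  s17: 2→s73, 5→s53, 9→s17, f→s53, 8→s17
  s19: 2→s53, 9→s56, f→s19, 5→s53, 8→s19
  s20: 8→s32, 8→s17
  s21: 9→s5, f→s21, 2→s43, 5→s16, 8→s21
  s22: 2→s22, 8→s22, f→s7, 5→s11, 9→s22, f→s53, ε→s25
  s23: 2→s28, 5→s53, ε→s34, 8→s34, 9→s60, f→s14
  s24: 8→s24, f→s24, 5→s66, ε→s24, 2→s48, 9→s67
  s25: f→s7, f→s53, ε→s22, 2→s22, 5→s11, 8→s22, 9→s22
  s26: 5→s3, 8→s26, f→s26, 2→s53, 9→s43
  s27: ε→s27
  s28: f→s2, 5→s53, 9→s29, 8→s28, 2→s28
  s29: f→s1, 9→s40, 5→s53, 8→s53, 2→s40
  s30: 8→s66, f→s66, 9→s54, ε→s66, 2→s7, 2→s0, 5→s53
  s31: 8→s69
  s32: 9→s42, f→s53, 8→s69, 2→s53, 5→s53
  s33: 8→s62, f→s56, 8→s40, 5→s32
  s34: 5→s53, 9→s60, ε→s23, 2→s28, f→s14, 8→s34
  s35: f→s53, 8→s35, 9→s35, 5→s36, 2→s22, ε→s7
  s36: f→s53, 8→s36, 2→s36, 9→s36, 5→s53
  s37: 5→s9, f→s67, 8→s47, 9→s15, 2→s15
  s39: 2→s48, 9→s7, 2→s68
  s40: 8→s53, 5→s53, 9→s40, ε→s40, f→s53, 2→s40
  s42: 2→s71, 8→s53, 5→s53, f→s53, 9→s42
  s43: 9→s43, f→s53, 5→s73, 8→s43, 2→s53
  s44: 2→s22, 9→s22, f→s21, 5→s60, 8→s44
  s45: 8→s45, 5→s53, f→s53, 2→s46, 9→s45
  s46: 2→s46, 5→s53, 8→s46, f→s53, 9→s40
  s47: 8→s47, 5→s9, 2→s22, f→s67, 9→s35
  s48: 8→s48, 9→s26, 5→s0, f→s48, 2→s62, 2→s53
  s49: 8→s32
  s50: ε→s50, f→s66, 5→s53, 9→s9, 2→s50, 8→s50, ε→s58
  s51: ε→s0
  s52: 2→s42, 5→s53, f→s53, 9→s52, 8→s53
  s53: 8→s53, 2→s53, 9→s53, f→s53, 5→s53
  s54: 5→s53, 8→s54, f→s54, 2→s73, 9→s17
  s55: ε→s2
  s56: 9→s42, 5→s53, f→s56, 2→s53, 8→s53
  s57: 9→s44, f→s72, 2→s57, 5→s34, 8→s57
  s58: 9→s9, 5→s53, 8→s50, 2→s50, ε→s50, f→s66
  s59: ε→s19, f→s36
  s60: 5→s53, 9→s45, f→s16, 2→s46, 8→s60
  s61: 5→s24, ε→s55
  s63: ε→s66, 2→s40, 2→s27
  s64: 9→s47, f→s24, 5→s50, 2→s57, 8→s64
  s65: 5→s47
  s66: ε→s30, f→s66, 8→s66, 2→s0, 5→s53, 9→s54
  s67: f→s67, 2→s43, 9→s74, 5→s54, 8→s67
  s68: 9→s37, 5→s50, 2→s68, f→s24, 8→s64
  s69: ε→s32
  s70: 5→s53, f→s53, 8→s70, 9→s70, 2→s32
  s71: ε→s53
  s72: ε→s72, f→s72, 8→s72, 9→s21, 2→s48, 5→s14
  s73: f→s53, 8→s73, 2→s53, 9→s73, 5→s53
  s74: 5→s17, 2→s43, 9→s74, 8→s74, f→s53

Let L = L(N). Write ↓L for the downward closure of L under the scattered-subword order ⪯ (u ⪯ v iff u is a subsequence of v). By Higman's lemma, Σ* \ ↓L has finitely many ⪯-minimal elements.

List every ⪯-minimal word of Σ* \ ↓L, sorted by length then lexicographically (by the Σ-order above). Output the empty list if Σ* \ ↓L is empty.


min(Σ*\↓L) = [55, 92f, 99f, f22, 825298].

|Q|=75, |F|=48, |δ|=299 (23 ε).
min D↑ (45 st, q0=0, F={10}): 0:2→0,9→1,8→2,5→3,f→4 1:2→5,9→5,8→6,5→7,f→8 2:2→9,9→6,8→2,5→3,f→4 3:2→3,9→7,8→3,5→10,f→11 4:2→12,9→8,8→4,5→11,f→4 5:2→5,9→5,8→13,5→14,f→10 6:2→15,9→13,8→6,5→7,f→8 7:2→14,9→14,8→7,5→10,f→16 8:2→17,9→18,8→8,5→16,f→8 9:2→9,9→19,8→9,5→20,f→21 10:2→10,9→10,8→10,5→10,f→10 11:2→22,9→16,8→11,5→10,f→11 12:2→10,9→23,8→12,5→22,f→12 13:2→15,9→13,8→13,5→14,f→10 14:2→14,9→14,8→14,5→10,f→10 15:2→15,9→15,8→15,5→24,f→10 16:2→25,9→26,8→16,5→10,f→16 17:2→10,9→17,8→17,5→25,f→10 18:2→17,9→18,8→18,5→26,f→10 19:2→15,9→15,8→19,5→27,f→28 20:2→29,9→27,8→20,5→10,f→30 21:2→12,9→28,8→21,5→30,f→21 22:2→10,9→31,8→22,5→10,f→22 23:2→10,9→17,8→23,5→31,f→23 24:2→32,9→24,8→24,5→10,f→10 25:2→10,9→25,8→25,5→10,f→10 26:2→25,9→26,8→26,5→10,f→10 27:2→32,9→24,8→27,5→10,f→33 28:2→17,9→34,8→28,5→33,f→28 29:2→29,9→35,8→29,5→10,f→36 30:2→37,9→33,8→30,5→10,f→30 31:2→10,9→25,8→31,5→10,f→31 32:2→32,9→38,8→32,5→10,f→10 33:2→39,9→40,8→33,5→10,f→33 34:2→17,9→34,8→34,5→40,f→10 35:2→38,9→38,8→10,5→10,f→41 36:2→37,9→41,8→36,5→10,f→36 37:2→10,9→42,8→37,5→10,f→37 38:2→38,9→38,8→10,5→10,f→10 39:2→10,9→43,8→39,5→10,f→10 40:2→39,9→40,8→40,5→10,f→10 41:2→43,9→44,8→10,5→10,f→41 42:2→10,9→43,8→10,5→10,f→42 43:2→10,9→43,8→10,5→10,f→10 44:2→43,9→44,8→10,5→10,f→10 (ε-aug+det+¬).
'55': |S_i|=[57, 37, 2] end={s27,s53} ∉↓L; 2/2 single-dels accept.
'92f': N↓-sim [57, 37, 17, 2] end={s53,s7} ∉↓L; 3/3 single-dels accept.
'99f': |S_i|=[57, 37, 22, 2] end={s53,s7} rej; 3/3 del acc.
'f22': run [57, 34, 16, 3] end={s53,s62,s71} ∉↓L; 3/3 deletions ∈↓L.
'825298': |S_i|=[57, 54, 48, 28, 16, 9, 1] end={s53} rej; 6/6 del acc.
5 obstructions.


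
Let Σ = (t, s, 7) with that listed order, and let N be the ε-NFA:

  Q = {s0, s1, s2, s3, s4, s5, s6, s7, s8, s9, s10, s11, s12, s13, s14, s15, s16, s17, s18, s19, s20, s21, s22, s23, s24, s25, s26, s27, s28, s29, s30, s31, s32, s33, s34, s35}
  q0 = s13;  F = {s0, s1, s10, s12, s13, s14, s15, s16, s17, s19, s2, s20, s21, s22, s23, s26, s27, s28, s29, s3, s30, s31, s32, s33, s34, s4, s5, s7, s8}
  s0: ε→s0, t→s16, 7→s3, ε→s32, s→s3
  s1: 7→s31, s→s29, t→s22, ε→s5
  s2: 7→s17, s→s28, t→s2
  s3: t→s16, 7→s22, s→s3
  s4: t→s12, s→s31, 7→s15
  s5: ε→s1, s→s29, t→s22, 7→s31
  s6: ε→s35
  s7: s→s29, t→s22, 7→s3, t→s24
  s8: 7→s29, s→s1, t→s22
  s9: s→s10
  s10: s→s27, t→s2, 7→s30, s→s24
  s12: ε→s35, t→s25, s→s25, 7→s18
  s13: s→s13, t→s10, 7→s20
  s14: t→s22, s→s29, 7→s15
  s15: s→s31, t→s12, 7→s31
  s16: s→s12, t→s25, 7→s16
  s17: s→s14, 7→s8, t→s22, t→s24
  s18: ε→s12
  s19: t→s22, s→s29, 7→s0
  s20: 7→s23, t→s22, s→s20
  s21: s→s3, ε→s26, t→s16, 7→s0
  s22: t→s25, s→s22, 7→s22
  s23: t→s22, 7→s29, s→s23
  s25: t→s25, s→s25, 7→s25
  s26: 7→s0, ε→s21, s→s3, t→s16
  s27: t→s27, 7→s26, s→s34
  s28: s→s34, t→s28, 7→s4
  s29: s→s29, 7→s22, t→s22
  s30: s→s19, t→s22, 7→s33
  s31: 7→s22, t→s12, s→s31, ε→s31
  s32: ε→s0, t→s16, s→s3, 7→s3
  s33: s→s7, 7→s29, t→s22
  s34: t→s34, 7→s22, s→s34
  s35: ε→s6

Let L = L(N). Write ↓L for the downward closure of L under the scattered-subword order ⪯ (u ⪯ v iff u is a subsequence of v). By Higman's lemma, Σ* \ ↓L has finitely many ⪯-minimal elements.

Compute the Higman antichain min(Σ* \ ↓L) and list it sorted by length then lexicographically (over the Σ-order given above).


A = [7tt, tss7t, 7777t, tts7ts, ts7tss].

|Q|=36, |F|=29, |δ|=106 (12 ε).
min D↑ (27 st, q0=0, F={14}): 0:t→1,s→0,7→2 1:t→3,s→4,7→5 2:t→6,s→2,7→7 3:t→3,s→8,7→9 4:t→4,s→10,7→11 5:t→6,s→12,7→13 6:t→14,s→6,7→6 7:t→6,s→7,7→15 8:t→8,s→10,7→16 9:t→6,s→17,7→18 10:t→10,s→10,7→6 11:t→19,s→20,7→21 12:t→6,s→15,7→21 13:t→6,s→22,7→15 14:t→14,s→14,7→14 15:t→6,s→15,7→6 16:t→23,s→24,7→25 17:t→6,s→15,7→25 18:t→6,s→26,7→15 19:t→14,s→23,7→19 20:t→19,s→20,7→6 21:t→19,s→20,7→20 22:t→6,s→15,7→20 23:t→14,s→14,7→23 24:t→23,s→24,7→6 25:t→23,s→24,7→24 26:t→6,s→15,7→24 (ε-aug+det+¬).
'7tt': |S_i|=[34, 28, 8, 1] end={s25} — reject; 3/3 deletions ∈↓L.
'tss7t': run [34, 31, 25, 11, 7, 1] end={s25} — reject; 5/5 deletions ∈↓L.
'7777t': |S_i|=[34, 28, 20, 10, 7, 1] end={s25} rej; 5/5 deletions ∈↓L.
'tts7ts': |S_i|=[34, 31, 26, 17, 10, 5, 1] end={s25} — reject; 6/6 del acc.
'ts7tss': |S_i|=[34, 31, 25, 15, 6, 5, 1] end={s25} rej; 6/6 single-dels accept.
5 minimals (antichain).


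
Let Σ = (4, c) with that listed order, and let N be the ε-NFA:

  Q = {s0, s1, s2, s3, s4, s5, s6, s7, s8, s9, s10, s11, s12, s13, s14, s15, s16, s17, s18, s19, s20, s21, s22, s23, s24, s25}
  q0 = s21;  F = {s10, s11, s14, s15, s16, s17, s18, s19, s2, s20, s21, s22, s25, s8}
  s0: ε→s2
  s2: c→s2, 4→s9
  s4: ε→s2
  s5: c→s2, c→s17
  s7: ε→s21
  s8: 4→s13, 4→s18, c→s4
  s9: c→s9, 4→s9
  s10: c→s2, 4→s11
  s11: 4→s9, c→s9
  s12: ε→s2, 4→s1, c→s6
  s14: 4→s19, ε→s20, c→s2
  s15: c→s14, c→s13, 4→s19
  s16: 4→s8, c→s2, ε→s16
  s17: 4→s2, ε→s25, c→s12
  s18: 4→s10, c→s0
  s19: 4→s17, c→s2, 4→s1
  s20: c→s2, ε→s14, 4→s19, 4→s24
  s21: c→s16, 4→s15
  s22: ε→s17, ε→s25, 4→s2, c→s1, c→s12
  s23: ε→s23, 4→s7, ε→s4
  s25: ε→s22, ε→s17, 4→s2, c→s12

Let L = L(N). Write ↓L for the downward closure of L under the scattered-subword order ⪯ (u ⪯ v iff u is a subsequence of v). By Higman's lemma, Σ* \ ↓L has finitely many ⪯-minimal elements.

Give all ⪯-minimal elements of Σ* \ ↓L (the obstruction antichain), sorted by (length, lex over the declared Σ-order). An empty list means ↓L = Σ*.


|Q|=26, |F|=14, |δ|=54 (14 ε).
min D↑ (12 st, q0=0, F={9}): 0:4→1,c→2 1:4→3,c→4 2:4→5,c→6 3:4→7,c→6 4:4→3,c→6 5:4→8,c→6 6:4→9,c→6 7:4→6,c→6 8:4→10,c→6 9:4→9,c→9 10:4→11,c→6 11:4→9,c→9 [Hopcroft].
'cc4': |S_i|=[22, 20, 7, 2] end={s1,s9} — reject; 3/3 deletions ∈↓L.
'44c4': run [22, 20, 15, 6, 2] end={s1,s9} — reject; 4/4 single-dels accept.
'44444': run [22, 20, 15, 10, 4, 1] end={s9} ∉↓L; 5/5 single-dels accept.
'c4444c': |S_i|=[22, 20, 17, 13, 5, 2, 1] end={s9} ∉↓L; 6/6 single-dels accept.
4 words, ⪯-incomp.

A = [cc4, 44c4, 44444, c4444c].


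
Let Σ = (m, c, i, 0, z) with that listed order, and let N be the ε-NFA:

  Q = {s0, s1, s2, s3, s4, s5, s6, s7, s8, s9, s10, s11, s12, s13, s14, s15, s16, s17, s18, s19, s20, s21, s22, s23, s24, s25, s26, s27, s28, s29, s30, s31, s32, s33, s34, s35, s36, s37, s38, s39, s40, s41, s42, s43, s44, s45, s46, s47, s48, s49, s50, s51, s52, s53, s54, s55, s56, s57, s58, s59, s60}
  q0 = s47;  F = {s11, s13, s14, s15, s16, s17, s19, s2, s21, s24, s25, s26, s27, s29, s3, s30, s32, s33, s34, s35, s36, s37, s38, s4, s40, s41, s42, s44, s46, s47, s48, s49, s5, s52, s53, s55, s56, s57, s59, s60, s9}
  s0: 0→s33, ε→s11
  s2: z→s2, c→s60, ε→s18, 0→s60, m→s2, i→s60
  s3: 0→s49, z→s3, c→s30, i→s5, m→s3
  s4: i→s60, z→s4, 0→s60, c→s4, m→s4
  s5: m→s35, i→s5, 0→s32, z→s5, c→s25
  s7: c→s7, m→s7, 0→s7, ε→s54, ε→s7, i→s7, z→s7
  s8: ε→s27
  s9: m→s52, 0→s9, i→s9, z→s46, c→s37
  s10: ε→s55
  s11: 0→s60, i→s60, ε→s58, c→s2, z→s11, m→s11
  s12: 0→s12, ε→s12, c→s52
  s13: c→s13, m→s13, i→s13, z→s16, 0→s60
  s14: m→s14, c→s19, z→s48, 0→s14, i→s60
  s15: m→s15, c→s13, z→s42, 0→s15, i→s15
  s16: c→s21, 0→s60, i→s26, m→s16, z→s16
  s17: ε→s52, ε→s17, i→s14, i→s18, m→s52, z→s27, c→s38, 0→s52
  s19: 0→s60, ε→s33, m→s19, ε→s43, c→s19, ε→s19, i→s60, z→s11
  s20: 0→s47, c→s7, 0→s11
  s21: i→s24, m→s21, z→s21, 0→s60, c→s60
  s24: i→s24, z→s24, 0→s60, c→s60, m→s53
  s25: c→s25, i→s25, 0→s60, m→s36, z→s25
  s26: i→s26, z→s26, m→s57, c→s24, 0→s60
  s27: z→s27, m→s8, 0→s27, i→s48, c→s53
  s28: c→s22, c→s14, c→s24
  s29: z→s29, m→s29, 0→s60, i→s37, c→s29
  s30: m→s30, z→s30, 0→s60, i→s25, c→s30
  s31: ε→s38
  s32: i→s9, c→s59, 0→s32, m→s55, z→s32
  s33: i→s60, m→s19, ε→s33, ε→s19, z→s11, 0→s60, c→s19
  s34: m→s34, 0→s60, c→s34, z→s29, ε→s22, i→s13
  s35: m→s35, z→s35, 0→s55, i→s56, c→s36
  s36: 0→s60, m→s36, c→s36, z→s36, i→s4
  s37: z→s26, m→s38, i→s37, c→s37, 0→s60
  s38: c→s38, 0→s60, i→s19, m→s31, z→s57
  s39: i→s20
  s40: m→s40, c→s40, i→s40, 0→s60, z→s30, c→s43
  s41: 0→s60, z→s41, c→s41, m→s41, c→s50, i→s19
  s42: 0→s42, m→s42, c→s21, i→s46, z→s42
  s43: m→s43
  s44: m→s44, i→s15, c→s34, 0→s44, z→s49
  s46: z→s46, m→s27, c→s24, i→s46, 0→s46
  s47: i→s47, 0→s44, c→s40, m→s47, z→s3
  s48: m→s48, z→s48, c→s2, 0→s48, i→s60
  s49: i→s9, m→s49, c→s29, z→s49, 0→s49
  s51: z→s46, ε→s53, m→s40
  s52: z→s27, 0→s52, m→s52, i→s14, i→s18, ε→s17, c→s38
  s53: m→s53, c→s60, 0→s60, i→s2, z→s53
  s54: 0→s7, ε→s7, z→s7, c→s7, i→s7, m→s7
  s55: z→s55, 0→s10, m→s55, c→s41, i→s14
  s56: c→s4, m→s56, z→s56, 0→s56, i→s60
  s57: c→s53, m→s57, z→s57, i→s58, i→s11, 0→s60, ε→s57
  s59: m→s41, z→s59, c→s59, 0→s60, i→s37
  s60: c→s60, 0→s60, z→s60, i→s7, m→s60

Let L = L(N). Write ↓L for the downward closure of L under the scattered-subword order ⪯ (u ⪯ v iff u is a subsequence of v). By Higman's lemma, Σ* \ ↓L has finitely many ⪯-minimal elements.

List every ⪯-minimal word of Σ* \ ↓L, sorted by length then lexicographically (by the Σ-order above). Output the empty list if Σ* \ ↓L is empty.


A = [c0i, 0izcci, zimiii].

|Q|=61, |F|=41, |δ|=254 (21 ε).
min D↑ (40 st, q0=0, F={10}): 0:m→0,c→1,i→0,0→2,z→3 1:m→1,c→1,i→1,0→4,z→5 2:m→2,c→6,i→7,0→2,z→8 3:m→3,c→5,i→9,0→8,z→3 4:m→4,c→4,i→10,0→4,z→4 5:m→5,c→5,i→11,0→4,z→5 6:m→6,c→6,i→12,0→4,z→13 7:m→7,c→12,i→7,0→7,z→14 8:m→8,c→13,i→15,0→8,z→8 9:m→16,c→11,i→9,0→17,z→9 10:m→10,c→10,i→10,0→10,z→10 11:m→18,c→11,i→11,0→4,z→11 12:m→12,c→12,i→12,0→4,z→19 13:m→13,c→13,i→20,0→4,z→13 14:m→14,c→21,i→22,0→14,z→14 15:m→23,c→20,i→15,0→15,z→22 16:m→16,c→18,i→24,0→25,z→16 17:m→25,c→26,i→15,0→17,z→17 18:m→18,c→18,i→27,0→4,z→18 19:m→19,c→21,i→28,0→4,z→19 20:m→29,c→20,i→20,0→4,z→28 21:m→21,c→4,i→30,0→4,z→21 22:m→31,c→30,i→22,0→22,z→22 23:m→23,c→29,i→32,0→23,z→31 24:m→24,c→27,i→4,0→24,z→24 25:m→25,c→33,i→32,0→25,z→25 26:m→33,c→26,i→20,0→4,z→26 27:m→27,c→27,i→4,0→4,z→27 28:m→34,c→30,i→28,0→4,z→28 29:m→29,c→29,i→35,0→4,z→34 30:m→36,c→4,i→30,0→4,z→30 31:m→31,c→36,i→37,0→31,z→31 32:m→32,c→35,i→4,0→32,z→37 33:m→33,c→33,i→35,0→4,z→33 34:m→34,c→36,i→38,0→4,z→34 35:m→35,c→35,i→4,0→4,z→38 36:m→36,c→4,i→39,0→4,z→36 37:m→37,c→39,i→4,0→37,z→37 38:m→38,c→39,i→4,0→4,z→38 39:m→39,c→4,i→4,0→4,z→39 (ε-aug+det+¬).
'c0i': N↓-sim [51, 31, 3, 2] end={s54,s7} rej; 3/3 single-dels accept.
'0izcci': run [51, 43, 30, 18, 8, 3, 2] end={s54,s7} ∉↓L; 6/6 del acc.
'zimiii': |S_i|=[51, 44, 37, 28, 14, 3, 2] end={s54,s7} ∉↓L; 6/6 deletions ∈↓L.
3 minimals (antichain).


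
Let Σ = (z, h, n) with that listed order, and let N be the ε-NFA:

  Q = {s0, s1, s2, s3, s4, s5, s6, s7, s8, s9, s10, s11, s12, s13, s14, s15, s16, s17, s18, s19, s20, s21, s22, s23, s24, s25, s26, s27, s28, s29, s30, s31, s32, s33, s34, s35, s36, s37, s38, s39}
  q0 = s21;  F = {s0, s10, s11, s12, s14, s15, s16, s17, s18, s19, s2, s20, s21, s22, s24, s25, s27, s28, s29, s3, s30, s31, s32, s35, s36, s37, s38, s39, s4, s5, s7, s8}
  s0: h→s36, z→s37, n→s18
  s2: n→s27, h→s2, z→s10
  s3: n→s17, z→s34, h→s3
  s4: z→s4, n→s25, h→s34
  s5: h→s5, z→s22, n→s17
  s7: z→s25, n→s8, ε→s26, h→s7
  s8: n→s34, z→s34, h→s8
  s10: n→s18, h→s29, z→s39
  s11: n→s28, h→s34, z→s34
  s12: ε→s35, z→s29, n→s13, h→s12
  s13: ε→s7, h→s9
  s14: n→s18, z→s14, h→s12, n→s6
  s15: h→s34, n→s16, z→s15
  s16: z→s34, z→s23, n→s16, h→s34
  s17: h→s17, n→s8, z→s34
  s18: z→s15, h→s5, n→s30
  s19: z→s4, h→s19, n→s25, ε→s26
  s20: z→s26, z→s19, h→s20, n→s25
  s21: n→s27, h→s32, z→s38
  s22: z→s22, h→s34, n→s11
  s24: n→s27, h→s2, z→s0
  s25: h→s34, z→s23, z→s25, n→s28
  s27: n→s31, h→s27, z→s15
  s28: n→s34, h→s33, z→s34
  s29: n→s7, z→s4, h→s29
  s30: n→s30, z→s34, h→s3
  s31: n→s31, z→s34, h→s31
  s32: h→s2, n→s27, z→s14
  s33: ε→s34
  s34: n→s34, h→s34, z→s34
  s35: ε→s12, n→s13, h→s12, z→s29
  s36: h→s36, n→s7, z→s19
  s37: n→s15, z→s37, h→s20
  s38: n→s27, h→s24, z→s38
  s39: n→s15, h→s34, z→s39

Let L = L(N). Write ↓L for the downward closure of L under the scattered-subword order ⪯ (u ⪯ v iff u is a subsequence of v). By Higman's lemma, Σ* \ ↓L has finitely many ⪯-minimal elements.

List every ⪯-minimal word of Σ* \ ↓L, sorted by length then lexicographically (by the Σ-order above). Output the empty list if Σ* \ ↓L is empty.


|Q|=40, |F|=32, |δ|=110 (6 ε).
min D↑ (32 st, q0=0, F={13}): 0:z→1,h→2,n→3 1:z→1,h→4,n→3 2:z→5,h→6,n→3 3:z→7,h→3,n→8 4:z→9,h→6,n→3 5:z→5,h→10,n→11 6:z→12,h→6,n→3 7:z→7,h→13,n→14 8:z→13,h→8,n→8 9:z→15,h→16,n→11 10:z→17,h→10,n→18 11:z→7,h→19,n→20 12:z→21,h→17,n→11 13:z→13,h→13,n→13 14:z→13,h→13,n→14 15:z→15,h→22,n→7 16:z→23,h→16,n→18 17:z→24,h→17,n→18 18:z→25,h→18,n→26 19:z→27,h→19,n→28 20:z→13,h→29,n→20 21:z→21,h→13,n→7 22:z→23,h→22,n→25 23:z→24,h→23,n→25 24:z→24,h→13,n→25 25:z→25,h→13,n→30 26:z→13,h→26,n→13 27:z→27,h→13,n→31 28:z→13,h→28,n→26 29:z→13,h→29,n→28 30:z→13,h→13,n→13 31:z→13,h→13,n→30.
'nzh': run [39, 22, 9, 2] end={s33,s34} — reject; 3/3 single-dels accept.
'nnz': |S_i|=[39, 22, 11, 2] end={s23,s34} rej; 3/3 del acc.
'hhzzh': N↓-sim [39, 37, 31, 22, 11, 2] end={s33,s34} rej; 5/5 del acc.
'zhzznh': |S_i|=[39, 37, 34, 26, 15, 8, 2] end={s33,s34} rej; 6/6 single-dels accept.
'hzhnnn': N↓-sim [39, 37, 32, 22, 12, 4, 1] end={s34} rej; 6/6 del acc.
5 words, ⪯-incomp.

A = [nzh, nnz, hhzzh, zhzznh, hzhnnn].


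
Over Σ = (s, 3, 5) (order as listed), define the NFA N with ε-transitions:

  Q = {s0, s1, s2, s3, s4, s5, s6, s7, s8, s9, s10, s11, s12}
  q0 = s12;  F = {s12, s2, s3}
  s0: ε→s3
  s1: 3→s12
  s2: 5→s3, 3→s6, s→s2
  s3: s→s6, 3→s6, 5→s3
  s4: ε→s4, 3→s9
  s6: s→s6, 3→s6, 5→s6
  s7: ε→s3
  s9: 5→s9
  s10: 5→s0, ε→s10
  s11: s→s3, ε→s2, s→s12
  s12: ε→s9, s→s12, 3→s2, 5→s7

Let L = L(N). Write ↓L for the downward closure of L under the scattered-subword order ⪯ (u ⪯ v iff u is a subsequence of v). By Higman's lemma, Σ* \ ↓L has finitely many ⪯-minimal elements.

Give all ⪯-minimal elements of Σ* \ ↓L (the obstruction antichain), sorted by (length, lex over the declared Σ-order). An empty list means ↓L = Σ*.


|Q|=13, |F|=3, |δ|=24 (6 ε).
min D↑ (4 st, q0=0, F={3}): 0:s→0,3→1,5→2 1:s→1,3→3,5→2 2:s→3,3→3,5→2 3:s→3,3→3,5→3.
'33': N↓-sim [6, 3, 1] end={s6} — reject; 2/2 del acc.
'5s': |S_i|=[6, 4, 1] end={s6} — reject; 2/2 del acc.
'53': |S_i|=[6, 4, 1] end={s6} — reject; 2/2 deletions ∈↓L.
3 words, ⪯-incomp.

A = [33, 5s, 53].


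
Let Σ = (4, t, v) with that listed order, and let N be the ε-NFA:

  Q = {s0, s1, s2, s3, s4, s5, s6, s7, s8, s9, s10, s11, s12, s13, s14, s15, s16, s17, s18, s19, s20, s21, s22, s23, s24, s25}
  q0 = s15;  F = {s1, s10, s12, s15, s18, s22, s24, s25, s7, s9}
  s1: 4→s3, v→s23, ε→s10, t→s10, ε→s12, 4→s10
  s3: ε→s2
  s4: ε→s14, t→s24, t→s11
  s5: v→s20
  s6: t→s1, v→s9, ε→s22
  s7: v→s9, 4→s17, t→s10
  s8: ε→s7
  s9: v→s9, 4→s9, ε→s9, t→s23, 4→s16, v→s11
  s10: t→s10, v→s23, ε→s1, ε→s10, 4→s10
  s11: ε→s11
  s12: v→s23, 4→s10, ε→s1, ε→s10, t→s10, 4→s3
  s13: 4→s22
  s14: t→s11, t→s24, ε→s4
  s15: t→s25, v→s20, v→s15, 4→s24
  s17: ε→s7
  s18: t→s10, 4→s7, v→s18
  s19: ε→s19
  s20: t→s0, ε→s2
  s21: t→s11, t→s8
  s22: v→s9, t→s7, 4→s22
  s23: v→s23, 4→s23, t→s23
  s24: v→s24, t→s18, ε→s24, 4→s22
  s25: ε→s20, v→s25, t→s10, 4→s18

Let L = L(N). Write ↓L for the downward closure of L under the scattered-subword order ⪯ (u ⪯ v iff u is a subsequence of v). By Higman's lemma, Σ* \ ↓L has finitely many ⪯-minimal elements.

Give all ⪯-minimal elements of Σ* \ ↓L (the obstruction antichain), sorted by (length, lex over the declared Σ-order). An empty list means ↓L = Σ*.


|Q|=26, |F|=10, |δ|=67 (18 ε).
min D↑ (9 st, q0=0, F={8}): 0:4→1,t→2,v→0 1:4→3,t→4,v→1 2:4→4,t→5,v→2 3:4→3,t→6,v→7 4:4→6,t→5,v→4 5:4→5,t→5,v→8 6:4→6,t→5,v→7 7:4→7,t→8,v→7 8:4→8,t→8,v→8.
'ttv': N↓-sim [18, 15, 7, 1] end={s23} ∉↓L; 3/3 del acc.
'44vt': N↓-sim [18, 14, 12, 4, 1] end={s23} rej; 4/4 del acc.
2 obstructions.

min(Σ*\↓L) = [ttv, 44vt].


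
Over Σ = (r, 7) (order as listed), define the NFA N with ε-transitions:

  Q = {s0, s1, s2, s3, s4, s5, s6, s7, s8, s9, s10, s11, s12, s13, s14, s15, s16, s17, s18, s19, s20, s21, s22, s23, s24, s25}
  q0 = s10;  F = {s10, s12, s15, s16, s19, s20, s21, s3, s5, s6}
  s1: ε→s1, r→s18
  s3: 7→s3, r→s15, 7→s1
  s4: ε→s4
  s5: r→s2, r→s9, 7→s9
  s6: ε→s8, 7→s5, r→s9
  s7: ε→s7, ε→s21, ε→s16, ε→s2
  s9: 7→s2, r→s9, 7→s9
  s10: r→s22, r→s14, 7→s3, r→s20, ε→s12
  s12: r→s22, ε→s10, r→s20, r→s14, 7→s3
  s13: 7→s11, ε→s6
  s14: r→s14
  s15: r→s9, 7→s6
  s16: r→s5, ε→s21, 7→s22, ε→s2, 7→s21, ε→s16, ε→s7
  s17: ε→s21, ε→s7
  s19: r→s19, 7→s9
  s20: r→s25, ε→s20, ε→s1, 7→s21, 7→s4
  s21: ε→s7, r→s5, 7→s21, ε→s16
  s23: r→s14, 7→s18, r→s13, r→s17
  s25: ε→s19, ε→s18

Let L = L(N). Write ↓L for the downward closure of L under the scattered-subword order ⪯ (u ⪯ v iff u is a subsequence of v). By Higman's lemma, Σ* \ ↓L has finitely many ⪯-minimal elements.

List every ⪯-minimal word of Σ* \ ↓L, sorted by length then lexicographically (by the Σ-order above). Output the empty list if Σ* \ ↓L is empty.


|Q|=26, |F|=10, |δ|=60 (22 ε).
min D↑ (9 st, q0=0, F={6}): 0:r→1,7→2 1:r→3,7→4 2:r→5,7→2 3:r→3,7→6 4:r→7,7→4 5:r→6,7→8 6:r→6,7→6 7:r→6,7→6 8:r→6,7→7.
'rr7': N↓-sim [20, 17, 7, 2] end={s2,s9} ∉↓L; 3/3 deletions ∈↓L.
'7rr': run [20, 14, 7, 2] end={s2,s9} rej; 3/3 single-dels accept.
'7r777': |S_i|=[20, 14, 7, 5, 3, 2] end={s2,s9} ∉↓L; 5/5 del acc.
3 minimals (antichain).

min(Σ*\↓L) = [rr7, 7rr, 7r777].


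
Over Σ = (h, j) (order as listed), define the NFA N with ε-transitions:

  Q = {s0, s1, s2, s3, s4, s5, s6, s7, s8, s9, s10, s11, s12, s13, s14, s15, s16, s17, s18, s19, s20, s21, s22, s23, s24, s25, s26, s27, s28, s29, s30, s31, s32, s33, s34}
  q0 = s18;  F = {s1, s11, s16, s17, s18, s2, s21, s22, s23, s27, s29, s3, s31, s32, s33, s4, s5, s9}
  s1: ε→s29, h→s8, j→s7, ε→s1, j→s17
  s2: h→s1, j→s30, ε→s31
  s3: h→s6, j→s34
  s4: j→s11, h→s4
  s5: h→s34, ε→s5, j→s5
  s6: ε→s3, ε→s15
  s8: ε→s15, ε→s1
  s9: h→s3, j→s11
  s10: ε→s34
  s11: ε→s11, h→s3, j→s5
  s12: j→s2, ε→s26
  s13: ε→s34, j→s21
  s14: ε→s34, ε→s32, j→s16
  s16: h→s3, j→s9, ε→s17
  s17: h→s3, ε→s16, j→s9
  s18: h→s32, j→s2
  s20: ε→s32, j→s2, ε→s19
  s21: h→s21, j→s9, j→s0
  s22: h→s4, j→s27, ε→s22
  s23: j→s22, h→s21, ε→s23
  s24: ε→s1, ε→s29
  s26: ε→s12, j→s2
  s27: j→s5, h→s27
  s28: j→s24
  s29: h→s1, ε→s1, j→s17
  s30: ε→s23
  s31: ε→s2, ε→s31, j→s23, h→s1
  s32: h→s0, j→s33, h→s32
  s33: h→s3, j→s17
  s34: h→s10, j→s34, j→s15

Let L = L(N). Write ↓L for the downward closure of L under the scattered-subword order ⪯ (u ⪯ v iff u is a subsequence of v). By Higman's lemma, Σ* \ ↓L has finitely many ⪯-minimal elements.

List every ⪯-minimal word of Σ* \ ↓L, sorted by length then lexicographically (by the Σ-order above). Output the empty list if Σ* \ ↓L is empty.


A = [hjhj, jjjjjh].

|Q|=35, |F|=18, |δ|=75 (27 ε).
min D↑ (16 st, q0=0, F={10}): 0:h→1,j→2 1:h→1,j→3 2:h→4,j→5 3:h→6,j→7 4:h→4,j→7 5:h→8,j→9 6:h→6,j→10 7:h→6,j→11 8:h→8,j→11 9:h→12,j→13 10:h→10,j→10 11:h→6,j→14 12:h→12,j→14 13:h→13,j→15 14:h→6,j→15 15:h→10,j→15 [Hopcroft].
'hjhj': N↓-sim [26, 20, 13, 5, 3] end={s10,s15,s34} — reject; 4/4 deletions ∈↓L.
'jjjjjh': N↓-sim [26, 24, 18, 12, 8, 4, 3] end={s10,s15,s34} rej; 6/6 deletions ∈↓L.
2 minimals (antichain).


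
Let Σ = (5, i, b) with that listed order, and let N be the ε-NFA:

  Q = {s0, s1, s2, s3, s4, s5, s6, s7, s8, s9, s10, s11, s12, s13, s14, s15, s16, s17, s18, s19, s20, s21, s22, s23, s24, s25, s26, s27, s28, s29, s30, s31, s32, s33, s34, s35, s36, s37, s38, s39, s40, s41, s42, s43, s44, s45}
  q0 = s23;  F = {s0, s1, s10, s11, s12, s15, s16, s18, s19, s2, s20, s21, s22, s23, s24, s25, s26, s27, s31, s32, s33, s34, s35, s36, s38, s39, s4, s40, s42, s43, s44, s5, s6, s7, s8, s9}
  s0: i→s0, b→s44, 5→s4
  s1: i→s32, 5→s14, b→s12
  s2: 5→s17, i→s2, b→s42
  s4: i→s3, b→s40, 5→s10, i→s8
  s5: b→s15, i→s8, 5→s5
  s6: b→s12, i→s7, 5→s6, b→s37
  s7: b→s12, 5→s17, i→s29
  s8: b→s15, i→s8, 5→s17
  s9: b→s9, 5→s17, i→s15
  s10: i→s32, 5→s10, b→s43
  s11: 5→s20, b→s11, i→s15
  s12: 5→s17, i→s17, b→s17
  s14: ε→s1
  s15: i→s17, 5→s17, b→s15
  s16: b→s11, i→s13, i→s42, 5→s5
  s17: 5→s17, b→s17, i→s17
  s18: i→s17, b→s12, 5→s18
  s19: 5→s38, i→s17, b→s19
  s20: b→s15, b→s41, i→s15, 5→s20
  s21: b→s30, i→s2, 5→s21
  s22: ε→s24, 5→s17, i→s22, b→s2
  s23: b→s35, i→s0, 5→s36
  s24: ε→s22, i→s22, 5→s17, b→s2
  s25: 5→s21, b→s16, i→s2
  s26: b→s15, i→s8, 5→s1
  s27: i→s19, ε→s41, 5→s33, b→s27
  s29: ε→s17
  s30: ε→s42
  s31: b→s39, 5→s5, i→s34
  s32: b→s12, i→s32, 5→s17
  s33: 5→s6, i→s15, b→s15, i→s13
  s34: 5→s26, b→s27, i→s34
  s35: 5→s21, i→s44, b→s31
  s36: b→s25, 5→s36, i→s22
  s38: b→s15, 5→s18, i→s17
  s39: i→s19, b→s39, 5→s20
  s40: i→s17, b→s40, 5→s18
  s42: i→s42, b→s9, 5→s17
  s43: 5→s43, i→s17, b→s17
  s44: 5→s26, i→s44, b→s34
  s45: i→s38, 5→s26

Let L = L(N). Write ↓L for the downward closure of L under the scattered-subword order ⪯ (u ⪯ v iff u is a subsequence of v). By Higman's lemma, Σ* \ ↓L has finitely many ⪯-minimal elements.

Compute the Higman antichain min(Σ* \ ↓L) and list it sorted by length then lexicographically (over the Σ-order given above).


Antichain: [5i5, i5bi, b5b5, i55bb, bb5bi, bbbii].

|Q|=46, |F|=36, |δ|=124 (6 ε).
min D↑ (36 st, q0=0, F={10}): 0:5→1,i→2,b→3 1:5→1,i→4,b→5 2:5→6,i→2,b→7 3:5→8,i→7,b→9 4:5→10,i→4,b→11 5:5→8,i→11,b→12 6:5→13,i→14,b→15 7:5→16,i→7,b→17 8:5→8,i→11,b→18 9:5→19,i→17,b→20 10:5→10,i→10,b→10 11:5→10,i→11,b→18 12:5→19,i→18,b→21 13:5→13,i→22,b→23 14:5→10,i→14,b→24 15:5→25,i→10,b→15 16:5→26,i→14,b→24 17:5→16,i→17,b→27 18:5→10,i→18,b→28 19:5→19,i→14,b→24 20:5→29,i→30,b→20 21:5→29,i→24,b→21 22:5→10,i→22,b→31 23:5→23,i→10,b→10 24:5→10,i→10,b→24 25:5→25,i→10,b→31 26:5→26,i→22,b→31 27:5→32,i→30,b→27 28:5→10,i→24,b→28 29:5→29,i→24,b→24 30:5→33,i→10,b→30 31:5→10,i→10,b→10 32:5→34,i→24,b→24 33:5→25,i→10,b→24 34:5→34,i→35,b→31 35:5→10,i→10,b→31 [Hopcroft].
'5i5': N↓-sim [44, 35, 14, 1] end={s17} rej; 3/3 deletions ∈↓L.
'i5bi': N↓-sim [44, 32, 21, 7, 1] end={s17} — reject; 4/4 deletions ∈↓L.
'b5b5': |S_i|=[44, 36, 25, 8, 1] end={s17} rej; 4/4 del acc.
'i55bb': N↓-sim [44, 32, 21, 12, 4, 1] end={s17} — reject; 5/5 deletions ∈↓L.
'bb5bi': |S_i|=[44, 36, 30, 19, 5, 1] end={s17} — reject; 5/5 single-dels accept.
'bbbii': run [44, 36, 30, 19, 9, 2] end={s17,s29} ∉↓L; 5/5 del acc.
6 obstructions.


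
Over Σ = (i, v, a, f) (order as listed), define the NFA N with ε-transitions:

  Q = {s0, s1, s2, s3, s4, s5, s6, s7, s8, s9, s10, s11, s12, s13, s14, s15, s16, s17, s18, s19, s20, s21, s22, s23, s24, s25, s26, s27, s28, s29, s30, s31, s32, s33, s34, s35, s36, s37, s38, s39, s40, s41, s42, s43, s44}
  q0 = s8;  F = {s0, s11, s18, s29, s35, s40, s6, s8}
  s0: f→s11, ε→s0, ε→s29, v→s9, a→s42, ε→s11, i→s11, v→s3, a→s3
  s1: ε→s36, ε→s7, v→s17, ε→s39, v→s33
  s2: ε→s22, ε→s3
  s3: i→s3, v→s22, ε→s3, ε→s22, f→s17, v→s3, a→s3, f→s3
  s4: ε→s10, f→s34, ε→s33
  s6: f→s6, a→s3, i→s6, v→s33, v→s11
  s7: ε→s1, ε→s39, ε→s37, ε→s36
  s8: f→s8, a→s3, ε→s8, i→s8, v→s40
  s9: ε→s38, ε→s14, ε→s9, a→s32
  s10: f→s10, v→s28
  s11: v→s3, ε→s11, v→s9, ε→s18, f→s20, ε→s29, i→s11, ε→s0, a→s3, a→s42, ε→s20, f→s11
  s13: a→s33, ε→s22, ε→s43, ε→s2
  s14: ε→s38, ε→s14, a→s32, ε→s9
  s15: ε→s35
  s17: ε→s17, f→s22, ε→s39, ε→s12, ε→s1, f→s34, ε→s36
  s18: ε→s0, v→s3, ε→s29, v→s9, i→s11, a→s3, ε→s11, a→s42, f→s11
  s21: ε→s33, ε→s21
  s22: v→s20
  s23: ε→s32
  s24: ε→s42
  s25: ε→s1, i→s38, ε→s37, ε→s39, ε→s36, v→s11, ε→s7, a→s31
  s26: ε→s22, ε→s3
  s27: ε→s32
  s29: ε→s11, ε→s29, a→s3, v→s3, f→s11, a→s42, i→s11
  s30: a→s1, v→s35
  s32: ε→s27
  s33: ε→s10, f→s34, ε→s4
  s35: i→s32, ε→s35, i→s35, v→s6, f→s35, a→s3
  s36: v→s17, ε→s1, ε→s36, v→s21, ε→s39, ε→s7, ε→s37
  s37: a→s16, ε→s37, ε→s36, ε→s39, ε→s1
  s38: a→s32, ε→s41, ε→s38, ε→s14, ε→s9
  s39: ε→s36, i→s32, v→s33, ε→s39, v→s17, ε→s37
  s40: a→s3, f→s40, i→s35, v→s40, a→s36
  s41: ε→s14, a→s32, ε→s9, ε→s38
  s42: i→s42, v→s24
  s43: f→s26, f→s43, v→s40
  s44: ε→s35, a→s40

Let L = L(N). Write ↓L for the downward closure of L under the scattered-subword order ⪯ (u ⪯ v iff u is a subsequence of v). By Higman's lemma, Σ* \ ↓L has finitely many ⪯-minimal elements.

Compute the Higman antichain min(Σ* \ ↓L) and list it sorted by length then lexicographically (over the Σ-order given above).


min(Σ*\↓L) = [a, vivvv].

|Q|=45, |F|=8, |δ|=158 (78 ε).
min D↑ (6 st, q0=0, F={2}): 0:i→0,v→1,a→2,f→0 1:i→3,v→1,a→2,f→1 2:i→2,v→2,a→2,f→2 3:i→3,v→4,a→2,f→3 4:i→4,v→5,a→2,f→4 5:i→5,v→2,a→2,f→5 [Hopcroft].
'a': |S_i|=[33, 21] end={s1,s10,s12,s16,s17,s20,s21,s22,s24,s27,s28,s3,…} rej; 1/1 single-dels accept.
'vivvv': |S_i|=[33, 32, 31, 30, 29, 25] end={s1,s10,s12,s14,s16,s17,s20,s21,s22,s24,s27,s28,…} ∉↓L; 5/5 single-dels accept.
2 words, ⪯-incomp.


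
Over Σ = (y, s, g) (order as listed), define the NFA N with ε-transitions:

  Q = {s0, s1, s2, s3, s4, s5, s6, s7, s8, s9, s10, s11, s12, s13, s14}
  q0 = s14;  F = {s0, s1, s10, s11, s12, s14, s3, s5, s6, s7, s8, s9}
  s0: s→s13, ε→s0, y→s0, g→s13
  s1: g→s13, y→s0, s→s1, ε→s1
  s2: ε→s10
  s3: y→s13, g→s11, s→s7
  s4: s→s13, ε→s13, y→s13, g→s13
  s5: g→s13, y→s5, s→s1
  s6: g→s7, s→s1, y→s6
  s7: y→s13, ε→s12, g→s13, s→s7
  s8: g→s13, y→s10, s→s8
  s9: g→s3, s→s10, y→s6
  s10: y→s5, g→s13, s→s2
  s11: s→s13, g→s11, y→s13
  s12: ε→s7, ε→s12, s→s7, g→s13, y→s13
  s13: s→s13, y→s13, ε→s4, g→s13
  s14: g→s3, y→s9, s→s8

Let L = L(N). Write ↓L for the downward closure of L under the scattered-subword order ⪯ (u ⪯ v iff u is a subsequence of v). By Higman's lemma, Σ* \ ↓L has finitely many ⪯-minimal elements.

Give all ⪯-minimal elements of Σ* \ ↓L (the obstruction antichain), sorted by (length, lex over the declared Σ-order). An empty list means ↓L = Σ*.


min(Σ*\↓L) = [sg, gy, ggs, yygg, yysys].

|Q|=15, |F|=12, |δ|=50 (8 ε).
min D↑ (12 st, q0=0, F={6}): 0:y→1,s→2,g→3 1:y→4,s→5,g→3 2:y→5,s→2,g→6 3:y→6,s→7,g→8 4:y→4,s→9,g→7 5:y→10,s→5,g→6 6:y→6,s→6,g→6 7:y→6,s→7,g→6 8:y→6,s→6,g→8 9:y→11,s→9,g→6 10:y→10,s→9,g→6 11:y→11,s→6,g→6 [Hopcroft].
'sg': run [15, 10, 2] end={s13,s4} rej; 2/2 single-dels accept.
'gy': N↓-sim [15, 6, 2] end={s13,s4} ∉↓L; 2/2 deletions ∈↓L.
'ggs': run [15, 6, 3, 2] end={s13,s4} — reject; 3/3 deletions ∈↓L.
'yygg': |S_i|=[15, 13, 8, 4, 2] end={s13,s4} ∉↓L; 4/4 deletions ∈↓L.
'yysys': |S_i|=[15, 13, 8, 6, 3, 2] end={s13,s4} ∉↓L; 5/5 deletions ∈↓L.
5 words, ⪯-incomp.


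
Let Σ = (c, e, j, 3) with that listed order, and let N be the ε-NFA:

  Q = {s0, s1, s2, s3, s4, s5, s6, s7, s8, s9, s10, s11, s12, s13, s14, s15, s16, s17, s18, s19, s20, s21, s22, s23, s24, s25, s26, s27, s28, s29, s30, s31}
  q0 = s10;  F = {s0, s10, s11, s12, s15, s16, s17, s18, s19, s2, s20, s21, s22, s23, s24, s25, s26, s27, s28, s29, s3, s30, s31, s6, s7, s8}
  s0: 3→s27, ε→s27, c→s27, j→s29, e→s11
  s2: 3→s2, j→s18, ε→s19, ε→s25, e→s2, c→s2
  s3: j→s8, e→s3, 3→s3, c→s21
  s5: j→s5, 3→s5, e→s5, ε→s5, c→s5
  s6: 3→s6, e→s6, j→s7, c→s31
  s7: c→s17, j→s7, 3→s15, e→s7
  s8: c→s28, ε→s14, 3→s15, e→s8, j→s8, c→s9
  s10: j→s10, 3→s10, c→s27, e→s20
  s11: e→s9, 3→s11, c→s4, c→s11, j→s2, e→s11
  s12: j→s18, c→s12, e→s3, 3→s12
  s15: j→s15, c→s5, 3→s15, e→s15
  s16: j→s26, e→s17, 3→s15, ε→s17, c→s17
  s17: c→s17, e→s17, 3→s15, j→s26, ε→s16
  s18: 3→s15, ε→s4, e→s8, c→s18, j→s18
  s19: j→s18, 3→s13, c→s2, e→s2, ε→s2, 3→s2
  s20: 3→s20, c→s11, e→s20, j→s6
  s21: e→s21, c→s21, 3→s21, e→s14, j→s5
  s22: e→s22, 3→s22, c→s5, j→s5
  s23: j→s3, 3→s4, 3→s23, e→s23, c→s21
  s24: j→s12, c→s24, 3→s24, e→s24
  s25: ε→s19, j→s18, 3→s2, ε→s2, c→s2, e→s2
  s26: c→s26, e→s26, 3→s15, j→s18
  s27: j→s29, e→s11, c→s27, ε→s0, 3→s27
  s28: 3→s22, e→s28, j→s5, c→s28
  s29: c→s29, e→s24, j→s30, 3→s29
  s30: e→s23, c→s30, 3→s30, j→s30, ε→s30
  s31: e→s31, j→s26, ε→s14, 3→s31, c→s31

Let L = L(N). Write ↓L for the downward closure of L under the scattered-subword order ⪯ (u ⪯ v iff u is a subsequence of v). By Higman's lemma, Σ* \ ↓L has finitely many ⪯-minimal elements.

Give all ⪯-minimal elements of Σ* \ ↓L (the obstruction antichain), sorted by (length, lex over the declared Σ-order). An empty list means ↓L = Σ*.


|Q|=32, |F|=26, |δ|=128 (14 ε).
min D↑ (23 st, q0=0, F={20}): 0:c→1,e→2,j→0,3→0 1:c→1,e→3,j→4,3→1 2:c→3,e→2,j→5,3→2 3:c→3,e→3,j→6,3→3 4:c→4,e→7,j→8,3→4 5:c→9,e→5,j→10,3→5 6:c→6,e→6,j→11,3→6 7:c→7,e→7,j→12,3→7 8:c→8,e→13,j→8,3→8 9:c→9,e→9,j→14,3→9 10:c→15,e→10,j→10,3→16 11:c→11,e→17,j→11,3→16 12:c→12,e→18,j→11,3→12 13:c→19,e→13,j→18,3→13 14:c→14,e→14,j→11,3→16 15:c→15,e→15,j→14,3→16 16:c→20,e→16,j→16,3→16 17:c→21,e→17,j→17,3→16 18:c→19,e→18,j→17,3→18 19:c→19,e→19,j→20,3→19 20:c→20,e→20,j→20,3→20 21:c→21,e→21,j→20,3→22 22:c→20,e→22,j→20,3→22.
'ejj3c': |S_i|=[31, 26, 22, 13, 3, 1] end={s5} rej; 5/5 single-dels accept.
'cjjecj': |S_i|=[31, 27, 21, 14, 11, 6, 1] end={s5} — reject; 6/6 del acc.
2 words, ⪯-incomp.

A = [ejj3c, cjjecj].
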